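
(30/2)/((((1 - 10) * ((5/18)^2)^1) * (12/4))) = -36/5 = -7.20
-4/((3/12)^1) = -16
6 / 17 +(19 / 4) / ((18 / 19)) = 6569 / 1224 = 5.37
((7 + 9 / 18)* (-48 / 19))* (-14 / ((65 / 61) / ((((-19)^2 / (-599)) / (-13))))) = 1168272 / 101231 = 11.54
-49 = -49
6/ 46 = 0.13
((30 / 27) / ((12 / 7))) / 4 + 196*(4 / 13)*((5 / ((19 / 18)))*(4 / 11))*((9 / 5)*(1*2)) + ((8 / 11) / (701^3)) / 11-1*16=358.13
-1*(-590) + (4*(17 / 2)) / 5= 2984 / 5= 596.80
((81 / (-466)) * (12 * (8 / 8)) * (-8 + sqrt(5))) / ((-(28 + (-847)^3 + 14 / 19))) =73872 / 2690046160403 - 9234 * sqrt(5) / 2690046160403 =0.00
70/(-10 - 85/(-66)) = -924/115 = -8.03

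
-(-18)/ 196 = 9/ 98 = 0.09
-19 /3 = -6.33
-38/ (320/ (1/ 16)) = -0.01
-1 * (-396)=396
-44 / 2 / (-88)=1 / 4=0.25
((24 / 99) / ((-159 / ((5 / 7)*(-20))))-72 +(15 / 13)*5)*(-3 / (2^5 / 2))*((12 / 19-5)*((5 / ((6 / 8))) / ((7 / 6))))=-13119506635 / 42336294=-309.89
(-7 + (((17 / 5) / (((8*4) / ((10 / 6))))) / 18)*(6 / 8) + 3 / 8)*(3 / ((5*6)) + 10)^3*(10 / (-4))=15708999347 / 921600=17045.36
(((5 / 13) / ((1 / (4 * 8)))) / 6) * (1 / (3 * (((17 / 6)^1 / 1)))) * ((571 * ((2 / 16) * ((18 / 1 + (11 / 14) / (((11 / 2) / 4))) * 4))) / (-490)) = -45680 / 17493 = -2.61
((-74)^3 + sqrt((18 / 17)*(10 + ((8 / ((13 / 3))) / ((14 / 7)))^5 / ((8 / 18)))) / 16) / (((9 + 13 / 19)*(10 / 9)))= -8661663 / 230 + 513*sqrt(472144621) / 549777280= -37659.38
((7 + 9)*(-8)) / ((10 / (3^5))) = -15552 / 5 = -3110.40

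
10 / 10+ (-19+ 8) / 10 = -1 / 10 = -0.10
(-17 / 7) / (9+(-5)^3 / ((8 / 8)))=17 / 812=0.02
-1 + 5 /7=-2 /7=-0.29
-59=-59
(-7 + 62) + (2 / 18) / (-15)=7424 / 135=54.99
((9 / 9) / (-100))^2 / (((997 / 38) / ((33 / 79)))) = 627 / 393815000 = 0.00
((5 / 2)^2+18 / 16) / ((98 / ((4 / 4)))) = 59 / 784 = 0.08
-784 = -784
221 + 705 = 926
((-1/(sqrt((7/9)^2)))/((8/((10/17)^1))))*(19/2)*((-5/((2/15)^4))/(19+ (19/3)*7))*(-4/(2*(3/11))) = -25059375/15232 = -1645.18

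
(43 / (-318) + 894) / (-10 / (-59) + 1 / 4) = 33541382 / 15741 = 2130.83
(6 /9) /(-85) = -2 /255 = -0.01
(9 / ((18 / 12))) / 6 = 1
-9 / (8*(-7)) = 9 / 56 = 0.16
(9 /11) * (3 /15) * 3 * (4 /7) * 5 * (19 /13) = 2052 /1001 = 2.05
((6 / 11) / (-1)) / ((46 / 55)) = -15 / 23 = -0.65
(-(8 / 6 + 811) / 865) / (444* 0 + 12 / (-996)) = 202271 / 2595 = 77.95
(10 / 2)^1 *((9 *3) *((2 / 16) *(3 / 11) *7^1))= 2835 / 88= 32.22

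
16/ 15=1.07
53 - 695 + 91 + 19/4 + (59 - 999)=-5945/4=-1486.25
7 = 7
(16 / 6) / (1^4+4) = 8 / 15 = 0.53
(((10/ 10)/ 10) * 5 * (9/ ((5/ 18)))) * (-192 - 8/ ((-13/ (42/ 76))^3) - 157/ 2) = -660346920801/ 150692230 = -4382.09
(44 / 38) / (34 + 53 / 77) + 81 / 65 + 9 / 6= 18337613 / 6597370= 2.78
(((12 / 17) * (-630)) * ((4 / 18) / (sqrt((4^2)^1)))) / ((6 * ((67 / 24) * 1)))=-1680 / 1139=-1.47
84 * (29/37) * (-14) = -34104/37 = -921.73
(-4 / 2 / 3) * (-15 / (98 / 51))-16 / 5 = 491 / 245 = 2.00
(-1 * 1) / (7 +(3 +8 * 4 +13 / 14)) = -14 / 601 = -0.02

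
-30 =-30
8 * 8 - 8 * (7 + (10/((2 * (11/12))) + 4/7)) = -3096/77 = -40.21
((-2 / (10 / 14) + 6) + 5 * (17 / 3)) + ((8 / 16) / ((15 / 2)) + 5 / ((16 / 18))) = 1489 / 40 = 37.22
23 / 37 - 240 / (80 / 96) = -287.38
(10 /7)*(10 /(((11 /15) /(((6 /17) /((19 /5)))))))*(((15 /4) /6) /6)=9375 /49742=0.19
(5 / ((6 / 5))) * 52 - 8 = 626 / 3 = 208.67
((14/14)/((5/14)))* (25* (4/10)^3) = 112/25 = 4.48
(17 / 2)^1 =17 / 2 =8.50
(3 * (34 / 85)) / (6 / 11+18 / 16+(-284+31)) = -528 / 110585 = -0.00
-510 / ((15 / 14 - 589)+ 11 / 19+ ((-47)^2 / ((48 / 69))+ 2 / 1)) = -1085280 / 5511707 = -0.20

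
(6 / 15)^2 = 0.16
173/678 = 0.26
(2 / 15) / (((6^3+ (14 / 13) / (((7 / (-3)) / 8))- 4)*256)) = 13 / 5199360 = 0.00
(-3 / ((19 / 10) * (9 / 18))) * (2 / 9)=-40 / 57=-0.70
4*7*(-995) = -27860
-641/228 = -2.81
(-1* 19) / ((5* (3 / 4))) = -76 / 15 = -5.07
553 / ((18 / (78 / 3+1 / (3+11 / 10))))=297514 / 369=806.27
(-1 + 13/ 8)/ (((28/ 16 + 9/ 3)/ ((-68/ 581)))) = -170/ 11039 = -0.02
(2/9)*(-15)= -10/3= -3.33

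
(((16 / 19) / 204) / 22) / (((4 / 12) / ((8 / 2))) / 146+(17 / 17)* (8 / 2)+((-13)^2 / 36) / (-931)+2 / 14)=171696 / 3786845557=0.00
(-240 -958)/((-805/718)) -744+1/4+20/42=448849/1380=325.25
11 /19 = 0.58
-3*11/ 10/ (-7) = 33/ 70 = 0.47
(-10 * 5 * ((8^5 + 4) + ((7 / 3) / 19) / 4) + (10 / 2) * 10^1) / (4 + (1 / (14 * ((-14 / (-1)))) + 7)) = -18305897750 / 122949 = -148890.17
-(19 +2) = -21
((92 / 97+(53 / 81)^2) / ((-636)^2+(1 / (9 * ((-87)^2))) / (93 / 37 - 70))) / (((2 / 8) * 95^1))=1471806680036 / 10271269924098102945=0.00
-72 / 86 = -36 / 43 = -0.84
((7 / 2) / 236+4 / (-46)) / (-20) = 783 / 217120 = 0.00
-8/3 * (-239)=1912/3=637.33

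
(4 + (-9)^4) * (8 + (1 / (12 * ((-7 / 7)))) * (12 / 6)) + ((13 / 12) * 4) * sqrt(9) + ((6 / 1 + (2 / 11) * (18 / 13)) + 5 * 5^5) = 57546133 / 858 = 67070.09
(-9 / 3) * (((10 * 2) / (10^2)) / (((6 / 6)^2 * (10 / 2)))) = -3 / 25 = -0.12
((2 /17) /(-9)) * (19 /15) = -0.02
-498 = -498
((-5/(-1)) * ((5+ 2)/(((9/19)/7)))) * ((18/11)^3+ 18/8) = 18261565/5324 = 3430.05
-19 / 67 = -0.28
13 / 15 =0.87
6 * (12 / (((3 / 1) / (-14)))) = -336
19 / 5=3.80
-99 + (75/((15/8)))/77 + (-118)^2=1064565/77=13825.52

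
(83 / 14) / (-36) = -83 / 504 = -0.16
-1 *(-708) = 708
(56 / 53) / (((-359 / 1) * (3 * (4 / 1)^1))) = -14 / 57081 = -0.00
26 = 26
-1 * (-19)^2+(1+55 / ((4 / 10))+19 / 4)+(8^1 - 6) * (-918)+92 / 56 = -57459 / 28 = -2052.11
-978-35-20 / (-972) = -246154 / 243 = -1012.98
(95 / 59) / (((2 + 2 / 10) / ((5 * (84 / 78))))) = 33250 / 8437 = 3.94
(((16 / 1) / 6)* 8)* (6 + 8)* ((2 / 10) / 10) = 448 / 75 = 5.97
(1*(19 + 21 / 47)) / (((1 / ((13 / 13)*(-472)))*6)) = -215704 / 141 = -1529.82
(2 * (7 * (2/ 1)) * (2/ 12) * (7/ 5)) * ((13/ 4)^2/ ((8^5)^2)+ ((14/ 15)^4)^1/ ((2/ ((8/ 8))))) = 16169555856252953/ 6522981580800000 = 2.48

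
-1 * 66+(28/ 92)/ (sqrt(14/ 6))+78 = sqrt(21)/ 23+12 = 12.20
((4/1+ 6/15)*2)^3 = 85184/125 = 681.47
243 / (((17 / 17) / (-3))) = -729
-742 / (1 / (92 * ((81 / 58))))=-2764692 / 29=-95334.21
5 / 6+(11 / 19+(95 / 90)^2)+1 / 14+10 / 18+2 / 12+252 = 11002255 / 43092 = 255.32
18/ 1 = 18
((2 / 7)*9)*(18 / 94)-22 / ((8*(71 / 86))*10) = 74423 / 467180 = 0.16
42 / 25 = 1.68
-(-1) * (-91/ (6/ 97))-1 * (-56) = -8491/ 6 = -1415.17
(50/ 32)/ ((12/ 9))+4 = 331/ 64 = 5.17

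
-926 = -926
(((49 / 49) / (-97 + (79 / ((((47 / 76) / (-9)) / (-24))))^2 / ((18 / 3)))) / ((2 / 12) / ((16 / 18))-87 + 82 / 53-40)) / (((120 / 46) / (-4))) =43084336 / 446637604856102625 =0.00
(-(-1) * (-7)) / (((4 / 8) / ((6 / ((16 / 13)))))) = -273 / 4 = -68.25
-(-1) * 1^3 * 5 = 5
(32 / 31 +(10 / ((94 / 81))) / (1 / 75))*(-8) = -7545032 / 1457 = -5178.47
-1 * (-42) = 42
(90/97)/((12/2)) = 15/97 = 0.15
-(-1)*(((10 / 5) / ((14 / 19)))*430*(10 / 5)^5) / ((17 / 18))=4705920 / 119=39545.55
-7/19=-0.37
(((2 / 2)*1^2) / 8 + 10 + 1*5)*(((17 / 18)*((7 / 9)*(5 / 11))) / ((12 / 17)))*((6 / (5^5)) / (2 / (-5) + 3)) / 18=22253 / 75816000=0.00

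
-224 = -224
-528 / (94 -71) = -528 / 23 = -22.96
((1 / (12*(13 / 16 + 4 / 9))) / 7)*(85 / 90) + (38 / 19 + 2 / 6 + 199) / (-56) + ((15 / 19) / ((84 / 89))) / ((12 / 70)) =249029 / 192584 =1.29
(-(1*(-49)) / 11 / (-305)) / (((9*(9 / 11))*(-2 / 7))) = 343 / 49410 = 0.01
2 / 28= 1 / 14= 0.07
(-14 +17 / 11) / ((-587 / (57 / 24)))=2603 / 51656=0.05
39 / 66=13 / 22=0.59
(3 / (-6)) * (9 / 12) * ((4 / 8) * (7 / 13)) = -21 / 208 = -0.10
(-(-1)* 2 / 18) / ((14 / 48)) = 8 / 21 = 0.38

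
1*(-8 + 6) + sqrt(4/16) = -3/2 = -1.50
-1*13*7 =-91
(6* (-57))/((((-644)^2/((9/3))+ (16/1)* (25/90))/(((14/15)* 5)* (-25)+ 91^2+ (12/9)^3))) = -12568557/622124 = -20.20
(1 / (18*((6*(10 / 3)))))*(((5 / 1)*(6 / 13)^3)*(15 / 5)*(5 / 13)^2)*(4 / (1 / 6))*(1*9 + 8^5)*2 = 353991600 / 371293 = 953.40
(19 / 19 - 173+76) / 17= -96 / 17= -5.65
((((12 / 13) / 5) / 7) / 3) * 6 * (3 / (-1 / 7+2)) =72 / 845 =0.09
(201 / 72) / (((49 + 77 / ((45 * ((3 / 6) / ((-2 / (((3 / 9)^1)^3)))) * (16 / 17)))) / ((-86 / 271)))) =14405 / 2395911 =0.01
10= 10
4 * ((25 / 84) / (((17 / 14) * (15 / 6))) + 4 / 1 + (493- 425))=14708 / 51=288.39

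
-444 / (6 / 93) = -6882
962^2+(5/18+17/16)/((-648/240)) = 1799062171/1944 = 925443.50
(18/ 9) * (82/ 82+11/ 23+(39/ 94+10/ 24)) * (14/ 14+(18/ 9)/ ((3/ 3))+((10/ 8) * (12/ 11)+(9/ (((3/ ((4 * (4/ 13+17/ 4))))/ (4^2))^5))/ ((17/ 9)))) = 191277133903.70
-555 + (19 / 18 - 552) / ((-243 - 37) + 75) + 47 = -1864603 / 3690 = -505.31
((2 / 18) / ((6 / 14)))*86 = 602 / 27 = 22.30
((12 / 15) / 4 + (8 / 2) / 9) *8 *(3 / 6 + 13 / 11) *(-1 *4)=-17168 / 495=-34.68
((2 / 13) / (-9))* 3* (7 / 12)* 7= -49 / 234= -0.21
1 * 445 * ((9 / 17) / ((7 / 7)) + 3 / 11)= 66750 / 187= 356.95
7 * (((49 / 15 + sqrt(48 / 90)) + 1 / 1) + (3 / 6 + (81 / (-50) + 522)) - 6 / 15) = 14 * sqrt(30) / 15 + 275492 / 75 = 3678.34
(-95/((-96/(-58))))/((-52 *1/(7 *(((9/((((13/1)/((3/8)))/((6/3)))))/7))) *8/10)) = 0.72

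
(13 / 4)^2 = 169 / 16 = 10.56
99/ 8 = 12.38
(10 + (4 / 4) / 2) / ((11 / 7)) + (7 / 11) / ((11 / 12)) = 1785 / 242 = 7.38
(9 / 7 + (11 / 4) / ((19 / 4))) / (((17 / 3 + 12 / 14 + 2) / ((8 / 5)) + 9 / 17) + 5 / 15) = 33728 / 111967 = 0.30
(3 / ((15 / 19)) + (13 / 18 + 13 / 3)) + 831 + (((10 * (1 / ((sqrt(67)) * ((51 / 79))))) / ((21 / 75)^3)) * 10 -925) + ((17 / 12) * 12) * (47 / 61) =-395533 / 5490 + 123437500 * sqrt(67) / 1172031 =790.03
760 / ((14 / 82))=31160 / 7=4451.43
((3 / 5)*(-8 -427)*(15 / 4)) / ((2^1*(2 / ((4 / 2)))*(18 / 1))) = -435 / 16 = -27.19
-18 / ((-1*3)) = 6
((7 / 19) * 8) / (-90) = -28 / 855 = -0.03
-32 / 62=-16 / 31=-0.52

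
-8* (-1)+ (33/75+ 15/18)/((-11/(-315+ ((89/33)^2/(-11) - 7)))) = 896368169/19765350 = 45.35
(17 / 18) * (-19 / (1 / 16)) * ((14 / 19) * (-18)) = 3808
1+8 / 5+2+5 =9.60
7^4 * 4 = 9604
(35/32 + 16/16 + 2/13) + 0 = 935/416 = 2.25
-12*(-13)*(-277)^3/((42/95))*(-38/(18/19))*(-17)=-322175405447870/63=-5113895324569.37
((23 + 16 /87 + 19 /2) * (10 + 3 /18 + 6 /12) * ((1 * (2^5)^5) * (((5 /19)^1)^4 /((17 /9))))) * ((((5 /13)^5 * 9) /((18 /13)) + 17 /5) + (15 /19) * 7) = 547062605689126912000 /2050876042631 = 266745817.06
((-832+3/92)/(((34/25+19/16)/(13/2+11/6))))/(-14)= 194.39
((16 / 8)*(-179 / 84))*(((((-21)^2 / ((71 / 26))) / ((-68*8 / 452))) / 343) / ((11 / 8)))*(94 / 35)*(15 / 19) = 222456546 / 86526209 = 2.57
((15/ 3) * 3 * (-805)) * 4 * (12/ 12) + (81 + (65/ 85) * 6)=-819645/ 17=-48214.41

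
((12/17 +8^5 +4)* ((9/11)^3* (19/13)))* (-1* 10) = -77168907360/294151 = -262344.54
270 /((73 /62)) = 16740 /73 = 229.32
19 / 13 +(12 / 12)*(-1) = 6 / 13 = 0.46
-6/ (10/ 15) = -9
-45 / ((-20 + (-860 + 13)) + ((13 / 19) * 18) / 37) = 10545 / 203089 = 0.05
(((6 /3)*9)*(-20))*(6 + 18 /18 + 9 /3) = -3600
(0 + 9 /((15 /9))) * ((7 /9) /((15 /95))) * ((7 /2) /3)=31.03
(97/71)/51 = 97/3621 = 0.03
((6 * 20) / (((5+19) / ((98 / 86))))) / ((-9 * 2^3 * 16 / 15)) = -1225 / 16512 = -0.07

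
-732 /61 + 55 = 43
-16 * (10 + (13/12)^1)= -532/3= -177.33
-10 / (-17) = 10 / 17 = 0.59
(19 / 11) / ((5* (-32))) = -19 / 1760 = -0.01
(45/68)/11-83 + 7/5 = -304959/3740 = -81.54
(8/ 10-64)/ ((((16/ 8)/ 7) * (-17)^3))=0.05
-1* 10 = -10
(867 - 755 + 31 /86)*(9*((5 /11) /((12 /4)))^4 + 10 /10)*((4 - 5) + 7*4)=1918984833 /629563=3048.12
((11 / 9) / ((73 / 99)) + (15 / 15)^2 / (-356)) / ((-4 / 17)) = -731051 / 103952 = -7.03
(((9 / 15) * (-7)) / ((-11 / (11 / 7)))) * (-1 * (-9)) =27 / 5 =5.40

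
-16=-16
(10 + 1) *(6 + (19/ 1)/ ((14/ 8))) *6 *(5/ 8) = 9735/ 14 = 695.36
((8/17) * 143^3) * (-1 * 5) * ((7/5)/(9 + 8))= -163755592/289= -566628.35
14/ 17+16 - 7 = 167/ 17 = 9.82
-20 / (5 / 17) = -68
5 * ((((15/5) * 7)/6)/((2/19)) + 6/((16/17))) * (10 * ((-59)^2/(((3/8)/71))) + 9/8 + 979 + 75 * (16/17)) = 4262749040035/3264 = 1305989289.23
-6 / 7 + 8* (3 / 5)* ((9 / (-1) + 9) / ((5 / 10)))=-6 / 7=-0.86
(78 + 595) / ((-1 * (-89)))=7.56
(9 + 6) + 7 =22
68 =68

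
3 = 3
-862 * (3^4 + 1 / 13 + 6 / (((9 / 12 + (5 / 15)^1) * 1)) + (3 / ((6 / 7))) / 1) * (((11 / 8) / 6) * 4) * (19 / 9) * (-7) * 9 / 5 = 492461893 / 260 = 1894084.20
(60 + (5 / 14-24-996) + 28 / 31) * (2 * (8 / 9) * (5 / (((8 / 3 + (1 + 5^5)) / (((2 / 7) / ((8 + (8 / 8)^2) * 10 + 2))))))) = -180910 / 21386001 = -0.01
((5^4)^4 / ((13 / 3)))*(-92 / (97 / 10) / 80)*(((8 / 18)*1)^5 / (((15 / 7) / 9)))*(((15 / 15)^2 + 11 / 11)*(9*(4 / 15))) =-4025000000000000 / 2757807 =-1459492995.70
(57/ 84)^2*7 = 361/ 112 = 3.22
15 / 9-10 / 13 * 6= -115 / 39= -2.95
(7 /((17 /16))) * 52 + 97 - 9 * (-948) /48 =41979 /68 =617.34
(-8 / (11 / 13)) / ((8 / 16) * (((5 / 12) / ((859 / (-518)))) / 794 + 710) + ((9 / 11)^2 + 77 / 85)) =-795865836480 / 30015824441029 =-0.03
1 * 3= 3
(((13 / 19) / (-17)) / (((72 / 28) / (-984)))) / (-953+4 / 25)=-1300 / 80427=-0.02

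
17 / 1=17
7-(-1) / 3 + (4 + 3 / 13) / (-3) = 77 / 13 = 5.92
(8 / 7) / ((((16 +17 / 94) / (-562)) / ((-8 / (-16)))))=-211312 / 10647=-19.85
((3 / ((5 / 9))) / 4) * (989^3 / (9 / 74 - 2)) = -966394307331 / 1390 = -695247703.12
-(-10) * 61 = 610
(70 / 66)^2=1225 / 1089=1.12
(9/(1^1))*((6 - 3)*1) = 27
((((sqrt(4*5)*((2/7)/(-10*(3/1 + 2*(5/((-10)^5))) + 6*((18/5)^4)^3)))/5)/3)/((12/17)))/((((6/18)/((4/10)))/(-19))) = -50468750000*sqrt(5)/1166084802049851033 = -0.00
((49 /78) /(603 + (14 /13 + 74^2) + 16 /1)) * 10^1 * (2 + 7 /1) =0.01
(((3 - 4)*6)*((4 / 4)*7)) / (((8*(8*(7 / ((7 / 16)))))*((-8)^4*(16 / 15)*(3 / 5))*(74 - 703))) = 525 / 21105737728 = 0.00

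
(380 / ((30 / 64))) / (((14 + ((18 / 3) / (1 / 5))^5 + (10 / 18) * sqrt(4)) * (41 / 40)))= 36480 / 1120838197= 0.00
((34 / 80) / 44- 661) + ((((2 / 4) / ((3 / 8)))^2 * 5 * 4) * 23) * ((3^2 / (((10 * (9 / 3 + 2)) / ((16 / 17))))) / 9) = -645.60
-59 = -59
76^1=76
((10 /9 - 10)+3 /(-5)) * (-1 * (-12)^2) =6832 /5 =1366.40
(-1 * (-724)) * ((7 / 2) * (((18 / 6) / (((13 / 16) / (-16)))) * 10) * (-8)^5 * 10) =6377019801600 / 13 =490539984738.46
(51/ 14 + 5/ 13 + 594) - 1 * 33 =102835/ 182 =565.03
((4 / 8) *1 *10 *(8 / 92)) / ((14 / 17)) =85 / 161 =0.53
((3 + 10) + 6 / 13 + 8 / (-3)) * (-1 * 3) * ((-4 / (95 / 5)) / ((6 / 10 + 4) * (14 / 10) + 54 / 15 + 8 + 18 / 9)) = 42100 / 123747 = 0.34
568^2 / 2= 161312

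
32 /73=0.44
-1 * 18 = -18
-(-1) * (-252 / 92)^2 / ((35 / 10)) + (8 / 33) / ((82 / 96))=579146 / 238579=2.43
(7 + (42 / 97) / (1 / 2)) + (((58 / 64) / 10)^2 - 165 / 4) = -331515223 / 9932800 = -33.38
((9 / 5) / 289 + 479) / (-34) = -346082 / 24565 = -14.09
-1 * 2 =-2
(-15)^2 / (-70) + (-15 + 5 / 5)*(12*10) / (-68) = 5115 / 238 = 21.49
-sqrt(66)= -8.12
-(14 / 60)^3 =-343 / 27000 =-0.01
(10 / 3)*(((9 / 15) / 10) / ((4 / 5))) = 1 / 4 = 0.25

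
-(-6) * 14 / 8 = 10.50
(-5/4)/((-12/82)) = 205/24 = 8.54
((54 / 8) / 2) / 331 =27 / 2648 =0.01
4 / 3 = 1.33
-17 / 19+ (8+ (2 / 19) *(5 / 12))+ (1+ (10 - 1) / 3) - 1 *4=815 / 114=7.15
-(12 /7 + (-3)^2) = -75 /7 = -10.71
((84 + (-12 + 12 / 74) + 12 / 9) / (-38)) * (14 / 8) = -28553 / 8436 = -3.38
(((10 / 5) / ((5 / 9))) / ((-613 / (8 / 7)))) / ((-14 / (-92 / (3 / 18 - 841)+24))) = 1251072 / 108240475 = 0.01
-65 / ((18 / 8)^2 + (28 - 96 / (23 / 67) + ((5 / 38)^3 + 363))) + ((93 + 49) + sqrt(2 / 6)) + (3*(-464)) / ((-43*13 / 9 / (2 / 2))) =sqrt(3) / 3 + 26913803068086 / 164255694109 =164.43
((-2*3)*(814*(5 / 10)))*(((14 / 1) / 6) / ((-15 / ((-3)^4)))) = 153846 / 5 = 30769.20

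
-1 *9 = -9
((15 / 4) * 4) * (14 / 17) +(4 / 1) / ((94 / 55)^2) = 515315 / 37553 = 13.72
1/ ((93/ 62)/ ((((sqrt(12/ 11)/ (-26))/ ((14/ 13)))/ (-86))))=0.00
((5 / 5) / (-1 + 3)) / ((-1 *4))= -1 / 8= -0.12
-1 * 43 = -43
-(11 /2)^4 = -14641 /16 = -915.06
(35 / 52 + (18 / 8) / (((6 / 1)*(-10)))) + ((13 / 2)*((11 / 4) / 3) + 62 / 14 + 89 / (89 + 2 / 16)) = 12.02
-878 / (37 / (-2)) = 1756 / 37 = 47.46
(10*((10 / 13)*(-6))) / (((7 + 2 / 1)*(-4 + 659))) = -40 / 5109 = -0.01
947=947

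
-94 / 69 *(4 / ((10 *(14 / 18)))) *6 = -3384 / 805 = -4.20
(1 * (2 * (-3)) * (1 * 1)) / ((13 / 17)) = -7.85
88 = 88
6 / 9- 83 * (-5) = 1247 / 3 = 415.67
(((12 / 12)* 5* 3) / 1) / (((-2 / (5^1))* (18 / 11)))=-275 / 12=-22.92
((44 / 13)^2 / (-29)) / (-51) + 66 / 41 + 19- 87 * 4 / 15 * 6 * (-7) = 50984652007 / 51239955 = 995.02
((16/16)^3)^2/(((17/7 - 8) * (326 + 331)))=-0.00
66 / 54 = 11 / 9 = 1.22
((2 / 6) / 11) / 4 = 1 / 132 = 0.01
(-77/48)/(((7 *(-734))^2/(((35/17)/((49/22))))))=-605/10770809952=-0.00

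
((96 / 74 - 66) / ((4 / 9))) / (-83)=1.75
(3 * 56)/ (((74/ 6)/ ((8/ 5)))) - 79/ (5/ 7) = -16429/ 185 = -88.81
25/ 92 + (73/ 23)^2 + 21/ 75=562087/ 52900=10.63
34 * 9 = 306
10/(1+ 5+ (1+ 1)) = 5/4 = 1.25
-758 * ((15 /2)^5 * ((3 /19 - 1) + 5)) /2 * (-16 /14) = 42737682.10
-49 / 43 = -1.14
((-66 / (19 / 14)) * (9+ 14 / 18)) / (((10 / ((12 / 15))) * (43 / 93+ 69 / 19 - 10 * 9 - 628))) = 52514 / 985525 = 0.05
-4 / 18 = -2 / 9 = -0.22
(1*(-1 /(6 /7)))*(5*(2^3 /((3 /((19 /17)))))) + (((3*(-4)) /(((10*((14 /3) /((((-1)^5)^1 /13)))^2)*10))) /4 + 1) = -16.39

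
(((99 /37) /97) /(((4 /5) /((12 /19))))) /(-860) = -297 /11728852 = -0.00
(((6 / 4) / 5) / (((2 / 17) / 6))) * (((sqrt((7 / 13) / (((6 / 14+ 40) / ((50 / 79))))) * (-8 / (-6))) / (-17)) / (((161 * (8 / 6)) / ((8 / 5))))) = -36 * sqrt(581282) / 33423715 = -0.00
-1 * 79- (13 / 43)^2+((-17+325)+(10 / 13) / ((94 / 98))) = 259512982 / 1129739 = 229.71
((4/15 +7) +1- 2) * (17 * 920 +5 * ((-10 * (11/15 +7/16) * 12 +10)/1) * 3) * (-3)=-257231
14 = 14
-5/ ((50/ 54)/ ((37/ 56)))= -999/ 280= -3.57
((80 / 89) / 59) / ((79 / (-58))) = -4640 / 414829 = -0.01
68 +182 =250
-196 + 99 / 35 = -193.17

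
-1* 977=-977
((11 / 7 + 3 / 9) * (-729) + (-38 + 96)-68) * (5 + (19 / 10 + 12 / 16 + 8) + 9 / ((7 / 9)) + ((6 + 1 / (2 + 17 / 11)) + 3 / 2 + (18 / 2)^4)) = -35257881241 / 3822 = -9224982.01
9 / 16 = 0.56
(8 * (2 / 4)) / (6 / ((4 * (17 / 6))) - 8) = -68 / 127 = -0.54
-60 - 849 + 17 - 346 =-1238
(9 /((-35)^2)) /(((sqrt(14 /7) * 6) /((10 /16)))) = 3 * sqrt(2) /7840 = 0.00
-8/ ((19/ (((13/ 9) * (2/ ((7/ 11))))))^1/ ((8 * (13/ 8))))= -29744/ 1197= -24.85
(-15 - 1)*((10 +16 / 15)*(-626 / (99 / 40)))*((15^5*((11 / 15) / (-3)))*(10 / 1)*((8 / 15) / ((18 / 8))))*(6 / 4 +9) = -1862174720000 / 9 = -206908302222.22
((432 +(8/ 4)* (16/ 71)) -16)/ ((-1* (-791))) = 4224/ 8023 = 0.53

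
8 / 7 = 1.14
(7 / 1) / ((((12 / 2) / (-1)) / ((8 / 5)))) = -28 / 15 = -1.87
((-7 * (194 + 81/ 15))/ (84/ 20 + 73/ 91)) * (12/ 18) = -635089/ 3414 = -186.02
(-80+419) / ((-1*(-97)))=339 / 97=3.49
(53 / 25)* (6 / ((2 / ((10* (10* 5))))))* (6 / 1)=19080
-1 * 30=-30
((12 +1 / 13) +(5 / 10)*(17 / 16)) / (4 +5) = 5245 / 3744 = 1.40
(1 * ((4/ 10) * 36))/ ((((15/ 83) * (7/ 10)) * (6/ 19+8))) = 37848/ 2765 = 13.69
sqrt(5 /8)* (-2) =-sqrt(10) /2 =-1.58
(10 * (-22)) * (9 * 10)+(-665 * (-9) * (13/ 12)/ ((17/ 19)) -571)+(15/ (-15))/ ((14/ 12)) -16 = -6255265/ 476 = -13141.31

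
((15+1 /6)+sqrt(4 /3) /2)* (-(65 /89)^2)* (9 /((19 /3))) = -3460275 /300998-38025* sqrt(3) /150499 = -11.93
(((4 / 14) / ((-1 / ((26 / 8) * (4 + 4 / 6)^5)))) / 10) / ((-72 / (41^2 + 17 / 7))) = 17514952 / 3645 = 4805.20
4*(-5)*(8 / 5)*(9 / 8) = -36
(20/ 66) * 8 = 80/ 33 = 2.42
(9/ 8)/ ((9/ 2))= 1/ 4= 0.25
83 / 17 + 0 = 83 / 17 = 4.88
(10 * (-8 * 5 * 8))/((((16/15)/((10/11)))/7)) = -210000/11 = -19090.91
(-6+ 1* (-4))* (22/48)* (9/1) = -165/4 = -41.25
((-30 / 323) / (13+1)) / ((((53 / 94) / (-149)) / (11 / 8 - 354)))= -42333135 / 68476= -618.22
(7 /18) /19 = 7 /342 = 0.02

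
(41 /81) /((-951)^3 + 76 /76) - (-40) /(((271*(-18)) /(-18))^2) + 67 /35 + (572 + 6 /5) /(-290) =-64105699656231547 /1038630780017482050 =-0.06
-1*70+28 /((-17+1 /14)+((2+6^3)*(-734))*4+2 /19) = -11918014458 /170257243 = -70.00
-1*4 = -4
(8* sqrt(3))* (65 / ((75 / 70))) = 840.62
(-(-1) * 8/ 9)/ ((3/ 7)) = 2.07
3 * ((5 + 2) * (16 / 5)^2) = 5376 / 25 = 215.04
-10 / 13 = -0.77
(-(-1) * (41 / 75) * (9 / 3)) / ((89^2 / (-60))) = -492 / 39605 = -0.01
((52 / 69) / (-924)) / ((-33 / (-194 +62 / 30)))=-37427 / 7889805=-0.00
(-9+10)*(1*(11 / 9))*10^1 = 110 / 9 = 12.22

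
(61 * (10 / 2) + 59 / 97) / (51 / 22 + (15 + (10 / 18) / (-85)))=17.65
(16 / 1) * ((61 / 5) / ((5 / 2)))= 1952 / 25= 78.08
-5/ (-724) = 5/ 724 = 0.01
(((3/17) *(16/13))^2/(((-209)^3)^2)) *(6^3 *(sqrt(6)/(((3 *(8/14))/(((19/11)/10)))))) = 145152 *sqrt(6)/11783419862474991445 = 0.00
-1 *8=-8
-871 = -871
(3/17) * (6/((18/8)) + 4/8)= 19/34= 0.56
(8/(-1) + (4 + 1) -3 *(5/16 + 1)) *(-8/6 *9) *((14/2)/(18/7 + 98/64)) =130536/919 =142.04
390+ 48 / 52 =5082 / 13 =390.92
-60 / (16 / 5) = -75 / 4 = -18.75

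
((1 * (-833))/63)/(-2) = 119/18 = 6.61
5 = 5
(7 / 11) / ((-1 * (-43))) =7 / 473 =0.01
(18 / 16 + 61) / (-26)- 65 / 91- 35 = -55479 / 1456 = -38.10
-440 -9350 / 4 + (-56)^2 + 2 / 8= 1435 / 4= 358.75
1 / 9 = 0.11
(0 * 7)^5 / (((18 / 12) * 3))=0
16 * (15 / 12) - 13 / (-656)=13133 / 656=20.02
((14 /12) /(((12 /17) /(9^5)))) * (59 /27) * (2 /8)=1706103 /32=53315.72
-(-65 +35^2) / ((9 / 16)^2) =-296960 / 81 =-3666.17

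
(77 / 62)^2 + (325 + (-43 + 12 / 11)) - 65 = 9286975 / 42284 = 219.63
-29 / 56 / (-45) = 29 / 2520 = 0.01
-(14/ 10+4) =-27/ 5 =-5.40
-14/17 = -0.82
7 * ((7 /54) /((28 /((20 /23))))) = 35 /1242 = 0.03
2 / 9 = 0.22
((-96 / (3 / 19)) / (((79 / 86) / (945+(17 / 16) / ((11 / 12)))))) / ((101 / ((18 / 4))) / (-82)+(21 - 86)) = 100404979704 / 10465367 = 9594.02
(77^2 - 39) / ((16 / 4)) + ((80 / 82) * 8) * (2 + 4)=124585 / 82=1519.33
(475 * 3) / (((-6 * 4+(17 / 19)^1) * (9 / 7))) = -47.97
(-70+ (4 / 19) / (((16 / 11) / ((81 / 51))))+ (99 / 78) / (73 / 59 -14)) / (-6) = 294555863 / 25294776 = 11.64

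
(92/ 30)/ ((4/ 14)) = 161/ 15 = 10.73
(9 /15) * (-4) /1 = -12 /5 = -2.40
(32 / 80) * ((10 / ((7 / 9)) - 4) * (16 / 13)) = 1984 / 455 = 4.36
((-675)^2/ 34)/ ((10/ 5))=455625/ 68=6700.37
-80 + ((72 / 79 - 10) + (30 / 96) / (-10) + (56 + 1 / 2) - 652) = -1730719 / 2528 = -684.62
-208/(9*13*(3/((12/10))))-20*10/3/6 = -532/45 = -11.82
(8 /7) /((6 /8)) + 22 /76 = 1447 /798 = 1.81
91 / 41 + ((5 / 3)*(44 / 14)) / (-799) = 1522379 / 687939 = 2.21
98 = 98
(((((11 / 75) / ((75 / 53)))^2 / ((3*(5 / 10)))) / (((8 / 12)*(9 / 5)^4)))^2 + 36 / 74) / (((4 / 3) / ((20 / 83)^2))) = 7943347811158908508 / 374944332511726734375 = 0.02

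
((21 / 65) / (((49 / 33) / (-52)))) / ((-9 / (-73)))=-3212 / 35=-91.77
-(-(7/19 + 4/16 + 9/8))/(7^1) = 265/1064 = 0.25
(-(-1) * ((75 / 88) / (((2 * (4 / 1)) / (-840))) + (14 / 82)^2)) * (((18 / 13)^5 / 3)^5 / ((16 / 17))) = -174229662336364445095626705509548032 / 130480077584902306971574407663263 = -1335.30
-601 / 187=-3.21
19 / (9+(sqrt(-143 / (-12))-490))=-8436 / 213553-38 * sqrt(429) / 2776189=-0.04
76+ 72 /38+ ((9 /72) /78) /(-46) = 42481901 /545376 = 77.89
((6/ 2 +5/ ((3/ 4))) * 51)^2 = 243049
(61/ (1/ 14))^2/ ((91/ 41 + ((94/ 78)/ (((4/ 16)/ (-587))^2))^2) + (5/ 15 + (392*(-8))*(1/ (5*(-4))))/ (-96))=1039562858880/ 62920749256576151821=0.00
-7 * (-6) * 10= 420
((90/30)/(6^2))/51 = 1/612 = 0.00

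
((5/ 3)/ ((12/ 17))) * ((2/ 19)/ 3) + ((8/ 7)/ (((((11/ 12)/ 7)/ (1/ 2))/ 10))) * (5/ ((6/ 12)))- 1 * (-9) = 5027309/ 11286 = 445.45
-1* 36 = -36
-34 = -34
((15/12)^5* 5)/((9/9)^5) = 15625/1024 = 15.26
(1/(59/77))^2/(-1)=-5929/3481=-1.70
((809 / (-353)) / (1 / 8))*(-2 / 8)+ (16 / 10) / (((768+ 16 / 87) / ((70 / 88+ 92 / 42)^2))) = 19311750758317 / 4196254967520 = 4.60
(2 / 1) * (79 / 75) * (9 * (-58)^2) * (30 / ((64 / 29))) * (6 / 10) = 52021737 / 100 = 520217.37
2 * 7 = 14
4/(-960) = -1/240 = -0.00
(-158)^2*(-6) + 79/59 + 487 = -8808444/59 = -149295.66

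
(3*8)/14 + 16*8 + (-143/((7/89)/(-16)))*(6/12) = 102724/7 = 14674.86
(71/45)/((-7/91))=-923/45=-20.51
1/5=0.20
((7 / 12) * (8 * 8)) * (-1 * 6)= -224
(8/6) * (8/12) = 8/9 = 0.89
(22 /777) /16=11 /6216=0.00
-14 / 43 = -0.33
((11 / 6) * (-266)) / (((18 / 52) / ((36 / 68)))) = -38038 / 51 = -745.84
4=4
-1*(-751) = 751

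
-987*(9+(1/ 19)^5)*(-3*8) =213192.01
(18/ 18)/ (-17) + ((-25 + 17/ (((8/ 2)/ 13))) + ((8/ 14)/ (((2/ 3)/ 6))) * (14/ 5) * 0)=2053/ 68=30.19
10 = 10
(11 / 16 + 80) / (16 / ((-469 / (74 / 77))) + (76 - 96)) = -46621883 / 11575104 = -4.03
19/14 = 1.36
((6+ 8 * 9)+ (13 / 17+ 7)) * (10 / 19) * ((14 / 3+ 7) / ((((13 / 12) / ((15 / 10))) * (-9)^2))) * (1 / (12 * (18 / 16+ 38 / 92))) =579600 / 1188317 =0.49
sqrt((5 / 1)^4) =25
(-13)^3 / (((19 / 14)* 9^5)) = -30758 / 1121931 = -0.03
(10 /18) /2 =5 /18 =0.28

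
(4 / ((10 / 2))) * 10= 8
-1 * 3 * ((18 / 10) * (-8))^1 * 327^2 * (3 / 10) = 34644996 / 25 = 1385799.84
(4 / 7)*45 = 180 / 7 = 25.71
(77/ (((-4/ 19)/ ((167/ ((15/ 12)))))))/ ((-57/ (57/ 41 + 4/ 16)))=3459071/ 2460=1406.13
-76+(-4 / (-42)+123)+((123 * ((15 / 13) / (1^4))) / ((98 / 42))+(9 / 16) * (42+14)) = 76123 / 546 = 139.42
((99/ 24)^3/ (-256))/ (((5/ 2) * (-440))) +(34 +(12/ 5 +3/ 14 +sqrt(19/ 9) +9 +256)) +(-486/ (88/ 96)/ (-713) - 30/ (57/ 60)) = sqrt(19)/ 3 +3702192971446093/ 13672369356800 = 272.23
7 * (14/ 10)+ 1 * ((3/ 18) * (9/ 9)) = 299/ 30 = 9.97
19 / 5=3.80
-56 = -56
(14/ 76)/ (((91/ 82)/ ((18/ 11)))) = 738/ 2717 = 0.27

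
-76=-76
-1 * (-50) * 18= 900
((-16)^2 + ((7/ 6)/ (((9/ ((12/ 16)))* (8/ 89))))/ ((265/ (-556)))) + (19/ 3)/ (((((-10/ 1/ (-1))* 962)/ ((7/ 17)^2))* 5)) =6729678583451/ 26522917200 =253.73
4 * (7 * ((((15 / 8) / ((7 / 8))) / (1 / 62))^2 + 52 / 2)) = 3464696 / 7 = 494956.57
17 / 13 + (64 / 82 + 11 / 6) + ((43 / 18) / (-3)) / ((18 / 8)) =924145 / 259038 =3.57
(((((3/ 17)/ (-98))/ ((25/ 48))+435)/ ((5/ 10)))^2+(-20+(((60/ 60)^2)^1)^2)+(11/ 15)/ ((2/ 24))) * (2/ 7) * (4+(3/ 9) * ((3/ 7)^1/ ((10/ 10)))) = 19038106970473938/ 21250350625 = 895896.13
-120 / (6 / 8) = -160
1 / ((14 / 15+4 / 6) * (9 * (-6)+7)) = -5 / 376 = -0.01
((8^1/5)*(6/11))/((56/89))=534/385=1.39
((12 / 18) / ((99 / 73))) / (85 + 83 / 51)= 1241 / 218691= 0.01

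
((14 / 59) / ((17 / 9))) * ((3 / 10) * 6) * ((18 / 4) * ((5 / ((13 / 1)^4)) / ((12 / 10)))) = 0.00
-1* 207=-207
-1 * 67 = -67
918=918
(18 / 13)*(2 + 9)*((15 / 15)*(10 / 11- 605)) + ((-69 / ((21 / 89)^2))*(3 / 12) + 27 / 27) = -72691415 / 7644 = -9509.60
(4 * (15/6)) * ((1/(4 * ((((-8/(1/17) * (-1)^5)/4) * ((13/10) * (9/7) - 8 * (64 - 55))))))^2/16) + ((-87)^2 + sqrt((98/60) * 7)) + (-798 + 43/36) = 7 * sqrt(210)/30 + 6071512634617037/896535485568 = 6775.58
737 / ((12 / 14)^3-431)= -252791 / 147617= -1.71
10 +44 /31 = 354 /31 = 11.42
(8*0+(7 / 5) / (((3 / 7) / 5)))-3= 40 / 3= 13.33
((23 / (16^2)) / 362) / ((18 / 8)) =23 / 208512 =0.00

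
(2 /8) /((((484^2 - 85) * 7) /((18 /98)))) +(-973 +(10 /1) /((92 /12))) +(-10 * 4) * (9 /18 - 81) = 2248.30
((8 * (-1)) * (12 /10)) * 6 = -288 /5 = -57.60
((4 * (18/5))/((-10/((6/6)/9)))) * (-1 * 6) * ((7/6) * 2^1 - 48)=-1096/25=-43.84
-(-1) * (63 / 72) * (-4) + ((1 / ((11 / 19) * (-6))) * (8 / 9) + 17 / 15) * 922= 2392337 / 2970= 805.50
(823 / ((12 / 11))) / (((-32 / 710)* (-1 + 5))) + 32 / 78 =-41775499 / 9984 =-4184.24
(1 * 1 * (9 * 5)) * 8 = 360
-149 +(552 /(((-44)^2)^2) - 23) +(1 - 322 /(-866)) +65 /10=-33295946683 /202865696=-164.13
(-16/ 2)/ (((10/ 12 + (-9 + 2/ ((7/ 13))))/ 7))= 12.58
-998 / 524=-499 / 262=-1.90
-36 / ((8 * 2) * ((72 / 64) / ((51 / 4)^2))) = -2601 / 8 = -325.12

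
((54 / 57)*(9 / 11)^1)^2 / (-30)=-4374 / 218405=-0.02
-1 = -1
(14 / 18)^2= 49 / 81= 0.60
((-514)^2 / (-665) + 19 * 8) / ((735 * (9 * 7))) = -18124 / 3421425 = -0.01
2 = 2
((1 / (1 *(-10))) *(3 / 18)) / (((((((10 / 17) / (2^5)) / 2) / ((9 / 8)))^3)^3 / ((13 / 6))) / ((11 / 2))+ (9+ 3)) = -11960142240112324381753344 / 8611302412880873554872173305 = -0.00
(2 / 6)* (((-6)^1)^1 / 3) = -0.67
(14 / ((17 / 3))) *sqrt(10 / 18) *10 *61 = 8540 *sqrt(5) / 17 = 1123.30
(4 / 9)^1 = 4 / 9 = 0.44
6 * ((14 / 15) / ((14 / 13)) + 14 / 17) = 862 / 85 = 10.14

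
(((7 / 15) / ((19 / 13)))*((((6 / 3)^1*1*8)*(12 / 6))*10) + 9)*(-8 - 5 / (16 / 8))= -44359 / 38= -1167.34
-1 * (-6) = 6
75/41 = 1.83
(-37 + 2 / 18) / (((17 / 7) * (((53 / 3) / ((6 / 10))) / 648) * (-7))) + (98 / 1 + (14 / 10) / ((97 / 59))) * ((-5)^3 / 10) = -1038179691 / 873970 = -1187.89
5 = 5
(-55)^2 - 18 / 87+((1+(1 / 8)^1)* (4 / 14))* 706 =1320199 / 406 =3251.72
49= 49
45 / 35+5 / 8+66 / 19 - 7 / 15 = 78487 / 15960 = 4.92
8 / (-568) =-0.01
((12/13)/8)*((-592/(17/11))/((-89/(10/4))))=1.24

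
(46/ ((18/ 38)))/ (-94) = -1.03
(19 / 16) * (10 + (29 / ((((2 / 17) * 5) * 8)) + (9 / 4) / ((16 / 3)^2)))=1579983 / 81920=19.29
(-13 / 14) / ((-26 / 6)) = 0.21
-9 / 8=-1.12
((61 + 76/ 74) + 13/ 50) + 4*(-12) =26431/ 1850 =14.29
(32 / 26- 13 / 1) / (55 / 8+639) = -1224 / 67171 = -0.02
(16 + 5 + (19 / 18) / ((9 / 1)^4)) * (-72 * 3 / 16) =-2480077 / 8748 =-283.50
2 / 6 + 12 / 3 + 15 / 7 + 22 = 598 / 21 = 28.48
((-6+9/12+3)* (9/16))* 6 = -243/32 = -7.59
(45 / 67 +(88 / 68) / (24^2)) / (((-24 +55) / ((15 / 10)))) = 221057 / 6779328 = 0.03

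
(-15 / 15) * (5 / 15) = -1 / 3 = -0.33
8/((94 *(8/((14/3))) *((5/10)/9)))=42/47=0.89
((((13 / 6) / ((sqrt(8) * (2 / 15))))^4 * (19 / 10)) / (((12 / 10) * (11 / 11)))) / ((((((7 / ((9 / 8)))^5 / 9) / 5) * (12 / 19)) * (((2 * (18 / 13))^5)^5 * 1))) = 227360198884045704494562275781906415625 / 1976196059428514877995549809051025695328547373056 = 0.00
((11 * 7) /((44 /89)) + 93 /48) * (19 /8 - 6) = -571.62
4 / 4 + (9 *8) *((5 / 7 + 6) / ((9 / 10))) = 3767 / 7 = 538.14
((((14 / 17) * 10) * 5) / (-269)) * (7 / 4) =-1225 / 4573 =-0.27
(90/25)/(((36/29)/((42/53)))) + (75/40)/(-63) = 100987/44520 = 2.27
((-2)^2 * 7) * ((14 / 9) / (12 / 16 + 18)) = 1568 / 675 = 2.32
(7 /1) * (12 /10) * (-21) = -176.40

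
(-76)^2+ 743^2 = 557825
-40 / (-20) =2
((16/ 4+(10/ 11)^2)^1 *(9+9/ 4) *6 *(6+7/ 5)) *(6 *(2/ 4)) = 875124/ 121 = 7232.43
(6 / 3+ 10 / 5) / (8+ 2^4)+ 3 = 19 / 6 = 3.17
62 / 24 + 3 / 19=625 / 228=2.74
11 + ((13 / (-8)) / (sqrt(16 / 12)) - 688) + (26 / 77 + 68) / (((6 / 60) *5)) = -41605 / 77 - 13 *sqrt(3) / 16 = -541.73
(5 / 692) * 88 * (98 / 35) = 308 / 173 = 1.78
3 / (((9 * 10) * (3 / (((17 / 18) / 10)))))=17 / 16200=0.00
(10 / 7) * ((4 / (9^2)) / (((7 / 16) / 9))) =640 / 441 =1.45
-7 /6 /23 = -7 /138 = -0.05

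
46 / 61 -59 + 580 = 31827 / 61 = 521.75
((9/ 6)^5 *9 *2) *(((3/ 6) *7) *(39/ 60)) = 199017/ 640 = 310.96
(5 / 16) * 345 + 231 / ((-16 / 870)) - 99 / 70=-6974367 / 560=-12454.23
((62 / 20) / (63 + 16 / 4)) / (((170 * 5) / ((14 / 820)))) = 217 / 233495000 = 0.00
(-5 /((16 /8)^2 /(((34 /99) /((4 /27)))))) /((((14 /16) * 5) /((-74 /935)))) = 0.05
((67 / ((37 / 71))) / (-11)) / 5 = -4757 / 2035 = -2.34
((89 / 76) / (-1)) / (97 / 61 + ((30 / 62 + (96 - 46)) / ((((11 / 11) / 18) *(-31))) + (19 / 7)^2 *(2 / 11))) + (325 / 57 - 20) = -14.25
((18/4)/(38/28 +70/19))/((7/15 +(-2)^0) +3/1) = 1995/9983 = 0.20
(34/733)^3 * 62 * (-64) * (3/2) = -233937408/393832837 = -0.59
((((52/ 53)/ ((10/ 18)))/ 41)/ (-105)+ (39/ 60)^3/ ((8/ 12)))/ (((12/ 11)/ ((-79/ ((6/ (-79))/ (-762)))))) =-291075533905299/ 973504000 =-298997.78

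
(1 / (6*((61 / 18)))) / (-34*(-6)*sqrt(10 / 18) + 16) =-3 / 87169 + 51*sqrt(5) / 348676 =0.00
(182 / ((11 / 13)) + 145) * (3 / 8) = 11883 / 88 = 135.03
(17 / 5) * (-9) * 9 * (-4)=5508 / 5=1101.60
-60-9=-69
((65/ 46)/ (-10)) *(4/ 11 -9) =1235/ 1012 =1.22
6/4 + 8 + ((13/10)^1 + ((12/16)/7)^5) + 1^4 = 1015412927/86051840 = 11.80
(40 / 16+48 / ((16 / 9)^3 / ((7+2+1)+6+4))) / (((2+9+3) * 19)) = 0.65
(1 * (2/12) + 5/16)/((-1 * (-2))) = 23/96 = 0.24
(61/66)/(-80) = -61/5280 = -0.01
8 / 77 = 0.10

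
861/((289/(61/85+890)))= 65187171/24565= 2653.66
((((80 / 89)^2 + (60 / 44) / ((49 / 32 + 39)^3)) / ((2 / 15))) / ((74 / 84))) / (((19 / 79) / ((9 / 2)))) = 17201002311918230400 / 133643534106200789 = 128.71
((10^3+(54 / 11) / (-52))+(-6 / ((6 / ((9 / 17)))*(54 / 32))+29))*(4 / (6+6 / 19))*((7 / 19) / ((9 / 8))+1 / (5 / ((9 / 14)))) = 81901600819 / 275675400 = 297.09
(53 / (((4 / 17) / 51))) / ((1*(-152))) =-45951 / 608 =-75.58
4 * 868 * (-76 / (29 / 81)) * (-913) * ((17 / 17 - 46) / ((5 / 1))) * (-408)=71655870730752 / 29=2470892094163.86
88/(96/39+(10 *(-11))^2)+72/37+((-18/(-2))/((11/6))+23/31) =3773715845/496264461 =7.60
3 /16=0.19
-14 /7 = -2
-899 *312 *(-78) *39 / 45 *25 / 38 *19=237012360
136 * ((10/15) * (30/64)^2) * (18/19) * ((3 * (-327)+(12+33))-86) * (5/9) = -3257625/304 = -10715.87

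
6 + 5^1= 11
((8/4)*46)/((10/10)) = 92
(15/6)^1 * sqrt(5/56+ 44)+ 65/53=17.83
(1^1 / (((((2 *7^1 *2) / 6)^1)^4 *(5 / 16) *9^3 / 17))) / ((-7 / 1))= -17 / 756315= -0.00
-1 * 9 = -9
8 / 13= 0.62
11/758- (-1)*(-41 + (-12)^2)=78085/758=103.01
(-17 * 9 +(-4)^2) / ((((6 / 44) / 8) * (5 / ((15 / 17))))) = -24112 / 17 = -1418.35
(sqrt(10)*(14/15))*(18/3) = 28*sqrt(10)/5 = 17.71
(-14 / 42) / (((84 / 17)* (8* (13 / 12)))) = -17 / 2184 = -0.01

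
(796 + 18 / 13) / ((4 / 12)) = 31098 / 13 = 2392.15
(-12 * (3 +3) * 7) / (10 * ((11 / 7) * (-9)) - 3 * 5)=1176 / 365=3.22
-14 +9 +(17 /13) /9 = -568 /117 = -4.85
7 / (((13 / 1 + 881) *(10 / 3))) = 7 / 2980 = 0.00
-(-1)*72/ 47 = 72/ 47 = 1.53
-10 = -10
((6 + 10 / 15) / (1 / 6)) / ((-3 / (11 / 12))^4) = 73205 / 209952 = 0.35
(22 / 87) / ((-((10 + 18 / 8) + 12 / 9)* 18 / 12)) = -176 / 14181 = -0.01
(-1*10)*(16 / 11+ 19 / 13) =-4170 / 143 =-29.16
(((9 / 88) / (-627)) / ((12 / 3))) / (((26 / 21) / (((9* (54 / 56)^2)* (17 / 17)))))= -59049 / 214230016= -0.00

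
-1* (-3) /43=3 /43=0.07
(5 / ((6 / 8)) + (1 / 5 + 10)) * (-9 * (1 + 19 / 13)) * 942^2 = -21552296832 / 65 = -331573797.42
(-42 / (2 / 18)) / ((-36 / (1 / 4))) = 21 / 8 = 2.62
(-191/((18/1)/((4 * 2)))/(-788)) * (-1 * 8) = -0.86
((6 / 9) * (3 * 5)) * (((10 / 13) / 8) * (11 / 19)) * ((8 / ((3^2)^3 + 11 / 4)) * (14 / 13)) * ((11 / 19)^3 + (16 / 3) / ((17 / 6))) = 14914284000 / 1095904605991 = 0.01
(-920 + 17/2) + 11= -1801/2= -900.50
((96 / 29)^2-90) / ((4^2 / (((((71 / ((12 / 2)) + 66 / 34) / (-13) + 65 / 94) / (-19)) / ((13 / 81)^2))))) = -416873244465 / 112198338148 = -3.72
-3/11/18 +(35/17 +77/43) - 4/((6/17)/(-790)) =144049171/16082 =8957.17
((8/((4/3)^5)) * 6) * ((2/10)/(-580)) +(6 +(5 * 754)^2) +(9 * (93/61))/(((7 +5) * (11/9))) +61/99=15930372555199169/1120838400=14212907.55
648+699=1347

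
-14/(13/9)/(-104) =63/676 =0.09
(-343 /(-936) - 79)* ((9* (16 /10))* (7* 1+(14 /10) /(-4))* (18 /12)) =-29366799 /2600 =-11294.92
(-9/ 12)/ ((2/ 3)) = -9/ 8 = -1.12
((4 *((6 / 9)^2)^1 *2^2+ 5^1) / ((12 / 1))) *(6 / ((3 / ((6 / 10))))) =109 / 90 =1.21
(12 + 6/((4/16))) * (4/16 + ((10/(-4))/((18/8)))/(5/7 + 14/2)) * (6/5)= 206/45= 4.58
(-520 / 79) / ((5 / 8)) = -832 / 79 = -10.53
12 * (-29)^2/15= 3364/5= 672.80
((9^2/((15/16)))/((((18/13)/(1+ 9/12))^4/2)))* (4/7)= 9796423/38880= 251.97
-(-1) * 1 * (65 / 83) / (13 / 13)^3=65 / 83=0.78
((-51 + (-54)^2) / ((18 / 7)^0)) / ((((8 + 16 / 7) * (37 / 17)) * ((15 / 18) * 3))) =22729 / 444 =51.19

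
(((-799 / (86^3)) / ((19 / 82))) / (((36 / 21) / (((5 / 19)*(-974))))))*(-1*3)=-558377155 / 229616216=-2.43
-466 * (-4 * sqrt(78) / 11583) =1864 * sqrt(78) / 11583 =1.42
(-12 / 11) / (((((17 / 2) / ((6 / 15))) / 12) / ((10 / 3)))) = -2.05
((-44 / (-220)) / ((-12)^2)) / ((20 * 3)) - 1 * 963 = -41601599 / 43200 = -963.00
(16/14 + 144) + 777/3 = 2829/7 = 404.14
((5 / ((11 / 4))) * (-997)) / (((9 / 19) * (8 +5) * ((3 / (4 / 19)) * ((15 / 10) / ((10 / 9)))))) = -1595200 / 104247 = -15.30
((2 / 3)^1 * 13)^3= 17576 / 27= 650.96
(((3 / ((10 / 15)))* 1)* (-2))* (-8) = 72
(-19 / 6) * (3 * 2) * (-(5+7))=228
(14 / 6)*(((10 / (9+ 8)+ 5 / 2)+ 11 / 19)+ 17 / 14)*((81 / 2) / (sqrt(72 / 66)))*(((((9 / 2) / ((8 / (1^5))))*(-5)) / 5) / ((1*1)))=-893997*sqrt(33) / 20672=-248.43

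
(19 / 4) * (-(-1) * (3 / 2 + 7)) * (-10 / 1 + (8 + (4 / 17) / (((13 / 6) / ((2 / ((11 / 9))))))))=-42085 / 572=-73.58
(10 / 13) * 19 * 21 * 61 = 243390 / 13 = 18722.31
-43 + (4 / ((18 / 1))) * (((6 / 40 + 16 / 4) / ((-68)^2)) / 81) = -1449485197 / 33708960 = -43.00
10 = 10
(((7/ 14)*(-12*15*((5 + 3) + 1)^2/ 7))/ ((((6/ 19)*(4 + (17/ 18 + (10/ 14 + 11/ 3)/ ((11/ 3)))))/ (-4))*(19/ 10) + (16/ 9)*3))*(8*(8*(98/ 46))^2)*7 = -82805964595200/ 21567859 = -3839322.42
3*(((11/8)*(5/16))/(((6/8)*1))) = 1.72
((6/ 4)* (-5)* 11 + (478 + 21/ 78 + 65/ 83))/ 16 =53485/ 2158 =24.78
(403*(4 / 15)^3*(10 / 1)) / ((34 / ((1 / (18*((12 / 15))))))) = 3224 / 20655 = 0.16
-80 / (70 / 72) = -576 / 7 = -82.29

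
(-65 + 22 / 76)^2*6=25124.71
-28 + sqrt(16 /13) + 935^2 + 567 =4* sqrt(13) /13 + 874764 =874765.11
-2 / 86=-1 / 43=-0.02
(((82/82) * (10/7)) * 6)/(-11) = -60/77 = -0.78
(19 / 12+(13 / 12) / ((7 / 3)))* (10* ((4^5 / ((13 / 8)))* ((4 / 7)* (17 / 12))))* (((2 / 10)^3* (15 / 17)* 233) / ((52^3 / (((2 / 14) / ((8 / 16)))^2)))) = 10259456 / 1028624415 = 0.01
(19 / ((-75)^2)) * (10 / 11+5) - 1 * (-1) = 12622 / 12375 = 1.02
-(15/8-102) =801/8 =100.12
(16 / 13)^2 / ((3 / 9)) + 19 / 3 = 5515 / 507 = 10.88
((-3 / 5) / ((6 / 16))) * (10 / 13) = -16 / 13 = -1.23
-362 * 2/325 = -724/325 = -2.23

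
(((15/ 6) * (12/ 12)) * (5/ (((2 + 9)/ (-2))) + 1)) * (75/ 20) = 75/ 88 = 0.85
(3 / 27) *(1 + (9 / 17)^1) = 0.17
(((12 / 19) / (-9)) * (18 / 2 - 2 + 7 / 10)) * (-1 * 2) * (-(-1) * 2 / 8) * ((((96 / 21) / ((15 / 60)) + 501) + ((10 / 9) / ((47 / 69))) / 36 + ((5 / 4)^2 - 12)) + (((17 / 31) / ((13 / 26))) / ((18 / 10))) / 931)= 3280296864427 / 23858316720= 137.49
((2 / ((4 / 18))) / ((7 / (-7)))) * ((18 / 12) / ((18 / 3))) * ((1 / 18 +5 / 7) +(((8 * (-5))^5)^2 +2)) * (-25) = 33030144000000008725 / 56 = 589824000000000155.80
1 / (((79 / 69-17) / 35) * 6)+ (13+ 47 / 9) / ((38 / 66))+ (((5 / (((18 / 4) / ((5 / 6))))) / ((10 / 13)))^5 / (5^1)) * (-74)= -14597306958733 / 2386051047216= -6.12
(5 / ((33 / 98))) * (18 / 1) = 2940 / 11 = 267.27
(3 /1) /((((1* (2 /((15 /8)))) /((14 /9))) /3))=105 /8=13.12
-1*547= -547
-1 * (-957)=957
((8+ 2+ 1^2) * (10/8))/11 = 1.25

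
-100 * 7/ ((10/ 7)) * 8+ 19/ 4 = -15661/ 4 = -3915.25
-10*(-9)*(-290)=-26100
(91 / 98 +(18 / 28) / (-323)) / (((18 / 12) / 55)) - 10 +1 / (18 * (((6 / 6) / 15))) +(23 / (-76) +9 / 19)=677731 / 27132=24.98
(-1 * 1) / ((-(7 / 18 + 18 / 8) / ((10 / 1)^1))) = 72 / 19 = 3.79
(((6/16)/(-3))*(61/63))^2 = 3721/254016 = 0.01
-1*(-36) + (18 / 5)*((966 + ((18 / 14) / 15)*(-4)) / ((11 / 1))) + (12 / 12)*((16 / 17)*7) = 11735888 / 32725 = 358.62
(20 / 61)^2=400 / 3721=0.11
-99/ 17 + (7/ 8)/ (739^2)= -432527713/ 74272456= -5.82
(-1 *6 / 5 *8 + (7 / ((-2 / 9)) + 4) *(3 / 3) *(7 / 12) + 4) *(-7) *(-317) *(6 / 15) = -5762743 / 300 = -19209.14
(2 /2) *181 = 181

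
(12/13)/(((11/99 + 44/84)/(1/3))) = 63/130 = 0.48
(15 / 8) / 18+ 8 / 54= 109 / 432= 0.25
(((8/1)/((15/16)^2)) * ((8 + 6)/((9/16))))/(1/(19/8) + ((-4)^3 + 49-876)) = -0.25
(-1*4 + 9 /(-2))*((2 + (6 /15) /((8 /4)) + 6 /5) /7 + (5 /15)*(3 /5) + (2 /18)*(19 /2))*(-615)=764609 /84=9102.49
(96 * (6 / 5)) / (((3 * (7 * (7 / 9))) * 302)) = 864 / 36995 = 0.02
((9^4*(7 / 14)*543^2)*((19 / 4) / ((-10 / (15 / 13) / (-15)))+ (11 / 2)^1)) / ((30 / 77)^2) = 1818580839041043 / 20800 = 87431771107.74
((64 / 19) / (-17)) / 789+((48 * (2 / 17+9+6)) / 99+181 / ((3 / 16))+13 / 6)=5465512315 / 5606634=974.83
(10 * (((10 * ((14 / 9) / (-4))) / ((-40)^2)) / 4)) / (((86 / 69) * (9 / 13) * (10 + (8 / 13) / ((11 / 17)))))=-299299 / 465440256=-0.00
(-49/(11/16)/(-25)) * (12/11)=9408/3025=3.11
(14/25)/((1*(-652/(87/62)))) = -609/505300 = -0.00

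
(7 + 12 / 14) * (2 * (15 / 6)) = 275 / 7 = 39.29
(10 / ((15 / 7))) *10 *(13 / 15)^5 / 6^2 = 0.63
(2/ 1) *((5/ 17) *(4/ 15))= 8/ 51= 0.16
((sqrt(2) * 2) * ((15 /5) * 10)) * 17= 1020 * sqrt(2)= 1442.50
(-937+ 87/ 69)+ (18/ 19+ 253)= -297943/ 437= -681.79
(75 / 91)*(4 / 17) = 300 / 1547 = 0.19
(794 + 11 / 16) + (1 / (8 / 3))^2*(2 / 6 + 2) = 50881 / 64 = 795.02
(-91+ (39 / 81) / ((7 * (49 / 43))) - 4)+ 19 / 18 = -93.88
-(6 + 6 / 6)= -7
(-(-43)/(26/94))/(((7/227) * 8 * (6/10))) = 2293835/2184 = 1050.29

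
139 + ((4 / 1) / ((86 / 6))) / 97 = 579781 / 4171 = 139.00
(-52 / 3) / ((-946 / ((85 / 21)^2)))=187850 / 625779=0.30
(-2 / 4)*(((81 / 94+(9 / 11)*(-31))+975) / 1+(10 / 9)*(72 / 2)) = -1024175 / 2068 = -495.25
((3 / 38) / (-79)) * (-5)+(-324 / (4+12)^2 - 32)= -3195149 / 96064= -33.26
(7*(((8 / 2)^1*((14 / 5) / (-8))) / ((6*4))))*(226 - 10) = -441 / 5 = -88.20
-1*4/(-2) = 2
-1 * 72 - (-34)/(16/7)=-57.12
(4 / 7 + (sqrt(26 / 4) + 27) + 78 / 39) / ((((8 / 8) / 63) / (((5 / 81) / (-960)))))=-23 / 192-7 * sqrt(26) / 3456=-0.13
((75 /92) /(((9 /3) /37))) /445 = 185 /8188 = 0.02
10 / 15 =0.67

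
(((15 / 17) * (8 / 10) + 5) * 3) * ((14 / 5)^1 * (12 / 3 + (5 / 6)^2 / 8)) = 799183 / 4080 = 195.88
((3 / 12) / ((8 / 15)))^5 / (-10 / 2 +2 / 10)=-1265625 / 268435456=-0.00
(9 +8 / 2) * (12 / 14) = 78 / 7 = 11.14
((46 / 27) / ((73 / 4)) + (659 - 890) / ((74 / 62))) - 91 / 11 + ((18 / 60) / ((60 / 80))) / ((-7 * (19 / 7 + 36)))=-219266498444 / 1086976935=-201.72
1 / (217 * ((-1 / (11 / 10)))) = -0.01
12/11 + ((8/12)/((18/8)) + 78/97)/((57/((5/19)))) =34195034/31200147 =1.10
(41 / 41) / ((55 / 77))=7 / 5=1.40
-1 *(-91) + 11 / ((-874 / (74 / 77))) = 278332 / 3059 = 90.99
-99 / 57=-33 / 19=-1.74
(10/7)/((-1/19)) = -190/7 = -27.14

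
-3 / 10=-0.30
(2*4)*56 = 448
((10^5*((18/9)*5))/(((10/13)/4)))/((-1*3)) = -5200000/3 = -1733333.33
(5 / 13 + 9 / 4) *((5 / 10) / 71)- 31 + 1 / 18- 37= -4514083 / 66456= -67.93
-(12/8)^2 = -2.25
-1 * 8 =-8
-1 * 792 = -792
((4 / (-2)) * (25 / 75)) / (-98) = 1 / 147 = 0.01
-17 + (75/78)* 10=-96/13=-7.38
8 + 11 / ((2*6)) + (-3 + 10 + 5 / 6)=67 / 4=16.75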